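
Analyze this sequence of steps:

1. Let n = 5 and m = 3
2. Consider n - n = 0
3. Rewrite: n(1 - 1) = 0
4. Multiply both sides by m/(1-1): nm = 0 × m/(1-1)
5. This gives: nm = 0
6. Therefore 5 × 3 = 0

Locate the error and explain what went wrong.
Step 4: Multiply both sides by m/(1-1): nm = 0 × m/(1-1)

Step 4 multiplies both sides by m/(1-1). However, 1-1 = 0, so this is multiplication by m/0, which is undefined. We cannot multiply by an undefined expression.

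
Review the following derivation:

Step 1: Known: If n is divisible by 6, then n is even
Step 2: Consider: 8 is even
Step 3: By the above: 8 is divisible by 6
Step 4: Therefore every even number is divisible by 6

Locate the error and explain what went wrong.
Step 3: By the above: 8 is divisible by 6

Step 3 commits the fallacy of affirming the consequent. The known fact 'divisible by 6 → even' does NOT imply 'even → divisible by 6'. That would be the converse, which is false. For example, 8 is even but 8 ÷ 6 = 1.33, which is not an integer.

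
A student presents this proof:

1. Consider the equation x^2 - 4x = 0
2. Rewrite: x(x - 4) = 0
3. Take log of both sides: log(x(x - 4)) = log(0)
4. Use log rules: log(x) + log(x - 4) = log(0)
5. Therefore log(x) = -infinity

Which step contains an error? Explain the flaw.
Step 3: Take log of both sides: log(x(x - 4)) = log(0)

Step 3 takes the logarithm of both sides, resulting in log(0) on the right side. The logarithm is only defined for positive numbers; log(0) is undefined (approaches negative infinity). This operation is invalid.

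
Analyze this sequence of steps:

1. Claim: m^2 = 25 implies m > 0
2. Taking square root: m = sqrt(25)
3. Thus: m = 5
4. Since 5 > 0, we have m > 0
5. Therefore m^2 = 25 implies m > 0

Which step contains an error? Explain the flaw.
Step 2: Taking square root: m = sqrt(25)

Step 2 takes the square root and assumes the positive root only. The equation m^2 = 25 actually has two solutions: m = 5 and m = -5. The proof silently assumes m > 0 without justification, then uses this assumption to conclude m > 0, which is circular. The counterexample m = -5 shows the claim is false.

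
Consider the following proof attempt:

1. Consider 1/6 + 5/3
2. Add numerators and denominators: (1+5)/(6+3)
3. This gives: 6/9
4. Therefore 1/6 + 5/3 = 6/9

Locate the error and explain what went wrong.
Step 2: Add numerators and denominators: (1+5)/(6+3)

Step 2 incorrectly adds fractions by separately adding numerators and denominators. This is wrong. The correct method requires a common denominator: 1/6 + 5/3 = (1×3 + 5×6)/(6×3) = 33/18 = 11/6. The method used gives 6/9, which is different.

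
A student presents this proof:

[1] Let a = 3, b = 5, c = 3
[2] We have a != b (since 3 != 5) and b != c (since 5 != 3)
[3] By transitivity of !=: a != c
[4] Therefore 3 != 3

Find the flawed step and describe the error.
Step 3: By transitivity of !=: a != c

Step 3 incorrectly applies transitivity to the '!=' relation. Transitivity states: if a R b and b R c, then a R c. However, '!=' is not transitive. Counterexample: 3 != 5 and 5 != 3, but 3 = 3 (both equal 3). Transitivity holds for relations like <, <=, =, but not for !=.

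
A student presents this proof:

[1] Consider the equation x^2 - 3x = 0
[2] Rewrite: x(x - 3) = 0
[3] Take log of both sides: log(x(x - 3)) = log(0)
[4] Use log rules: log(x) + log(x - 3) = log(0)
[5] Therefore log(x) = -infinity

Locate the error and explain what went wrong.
Step 3: Take log of both sides: log(x(x - 3)) = log(0)

Step 3 takes the logarithm of both sides, resulting in log(0) on the right side. The logarithm is only defined for positive numbers; log(0) is undefined (approaches negative infinity). This operation is invalid.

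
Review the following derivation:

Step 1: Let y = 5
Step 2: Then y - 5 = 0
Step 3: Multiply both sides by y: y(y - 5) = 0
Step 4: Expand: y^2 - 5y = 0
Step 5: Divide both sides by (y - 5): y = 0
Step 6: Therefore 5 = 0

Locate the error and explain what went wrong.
Step 5: Divide both sides by (y - 5): y = 0

Step 5 divides both sides by (y - 5). However, since y = 5, we have (y - 5) = 0. Division by zero is undefined, making this step invalid.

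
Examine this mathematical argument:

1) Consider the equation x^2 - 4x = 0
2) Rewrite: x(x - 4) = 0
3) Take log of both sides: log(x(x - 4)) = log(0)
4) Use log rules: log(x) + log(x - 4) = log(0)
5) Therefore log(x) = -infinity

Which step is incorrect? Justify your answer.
Step 3: Take log of both sides: log(x(x - 4)) = log(0)

Step 3 takes the logarithm of both sides, resulting in log(0) on the right side. The logarithm is only defined for positive numbers; log(0) is undefined (approaches negative infinity). This operation is invalid.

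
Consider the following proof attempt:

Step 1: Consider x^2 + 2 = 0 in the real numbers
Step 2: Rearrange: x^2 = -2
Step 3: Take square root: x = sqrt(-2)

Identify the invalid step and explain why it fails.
Step 3: Take square root: x = sqrt(-2)

Step 3 takes the square root of -2, which is negative. In the real number system, the square root of a negative number is undefined. The equation x^2 + 2 = 0 has no real solutions. Square roots of negative numbers only exist in the complex numbers.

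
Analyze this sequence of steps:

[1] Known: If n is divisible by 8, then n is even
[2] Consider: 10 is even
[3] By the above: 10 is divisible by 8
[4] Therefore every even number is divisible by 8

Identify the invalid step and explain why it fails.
Step 3: By the above: 10 is divisible by 8

Step 3 commits the fallacy of affirming the consequent. The known fact 'divisible by 8 → even' does NOT imply 'even → divisible by 8'. That would be the converse, which is false. For example, 10 is even but 10 ÷ 8 = 1.25, which is not an integer.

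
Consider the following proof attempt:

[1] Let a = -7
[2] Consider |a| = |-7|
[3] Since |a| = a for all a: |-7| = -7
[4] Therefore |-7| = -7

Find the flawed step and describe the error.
Step 3: Since |a| = a for all a: |-7| = -7

Step 3 incorrectly states that |a| = a for all a. The correct definition is |a| = a when a >= 0, and |a| = -a when a < 0. Since -7 < 0, we have |-7| = -(-7) = 7, not -7.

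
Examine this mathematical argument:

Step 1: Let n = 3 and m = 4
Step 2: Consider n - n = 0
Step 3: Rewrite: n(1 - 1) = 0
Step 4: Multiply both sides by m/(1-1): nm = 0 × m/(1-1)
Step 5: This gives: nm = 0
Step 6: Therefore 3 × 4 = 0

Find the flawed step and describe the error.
Step 4: Multiply both sides by m/(1-1): nm = 0 × m/(1-1)

Step 4 multiplies both sides by m/(1-1). However, 1-1 = 0, so this is multiplication by m/0, which is undefined. We cannot multiply by an undefined expression.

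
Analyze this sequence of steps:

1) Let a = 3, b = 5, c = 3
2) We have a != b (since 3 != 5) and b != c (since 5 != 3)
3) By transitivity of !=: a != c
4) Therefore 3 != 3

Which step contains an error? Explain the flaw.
Step 3: By transitivity of !=: a != c

Step 3 incorrectly applies transitivity to the '!=' relation. Transitivity states: if a R b and b R c, then a R c. However, '!=' is not transitive. Counterexample: 3 != 5 and 5 != 3, but 3 = 3 (both equal 3). Transitivity holds for relations like <, <=, =, but not for !=.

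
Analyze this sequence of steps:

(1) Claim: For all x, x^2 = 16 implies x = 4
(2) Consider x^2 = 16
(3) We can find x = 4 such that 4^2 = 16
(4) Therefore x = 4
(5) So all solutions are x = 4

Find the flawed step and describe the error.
Step 4: Therefore x = 4

Step 4 incorrectly concludes that x = 4 is the only solution. The proof shows that x = 4 is A solution (existence), but does not show it is the ONLY solution (uniqueness). In fact, x = -4 is also a solution since (-4)^2 = 16. Finding one solution doesn't prove there are no others.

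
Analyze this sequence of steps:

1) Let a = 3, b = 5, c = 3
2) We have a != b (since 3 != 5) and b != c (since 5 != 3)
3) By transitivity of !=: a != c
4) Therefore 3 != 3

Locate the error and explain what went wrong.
Step 3: By transitivity of !=: a != c

Step 3 incorrectly applies transitivity to the '!=' relation. Transitivity states: if a R b and b R c, then a R c. However, '!=' is not transitive. Counterexample: 3 != 5 and 5 != 3, but 3 = 3 (both equal 3). Transitivity holds for relations like <, <=, =, but not for !=.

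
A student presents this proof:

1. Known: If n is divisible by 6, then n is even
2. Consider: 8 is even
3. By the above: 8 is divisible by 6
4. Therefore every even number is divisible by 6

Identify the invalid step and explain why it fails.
Step 3: By the above: 8 is divisible by 6

Step 3 commits the fallacy of affirming the consequent. The known fact 'divisible by 6 → even' does NOT imply 'even → divisible by 6'. That would be the converse, which is false. For example, 8 is even but 8 ÷ 6 = 1.33, which is not an integer.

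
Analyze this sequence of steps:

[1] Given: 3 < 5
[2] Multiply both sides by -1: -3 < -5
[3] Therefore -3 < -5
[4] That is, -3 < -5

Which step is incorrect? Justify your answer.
Step 2: Multiply both sides by -1: -3 < -5

Step 2 multiplies both sides by -1 but fails to reverse the inequality sign. When multiplying (or dividing) an inequality by a negative number, the direction must be reversed. Since 3 < 5, we should get -3 > -5, i.e., -3 > -5.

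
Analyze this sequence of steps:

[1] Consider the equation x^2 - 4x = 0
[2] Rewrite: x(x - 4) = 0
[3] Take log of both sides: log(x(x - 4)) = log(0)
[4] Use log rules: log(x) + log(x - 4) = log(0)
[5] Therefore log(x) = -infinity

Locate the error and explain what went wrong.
Step 3: Take log of both sides: log(x(x - 4)) = log(0)

Step 3 takes the logarithm of both sides, resulting in log(0) on the right side. The logarithm is only defined for positive numbers; log(0) is undefined (approaches negative infinity). This operation is invalid.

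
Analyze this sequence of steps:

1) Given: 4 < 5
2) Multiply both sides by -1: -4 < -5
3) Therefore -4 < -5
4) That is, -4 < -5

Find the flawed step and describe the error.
Step 2: Multiply both sides by -1: -4 < -5

Step 2 multiplies both sides by -1 but fails to reverse the inequality sign. When multiplying (or dividing) an inequality by a negative number, the direction must be reversed. Since 4 < 5, we should get -4 > -5, i.e., -4 > -5.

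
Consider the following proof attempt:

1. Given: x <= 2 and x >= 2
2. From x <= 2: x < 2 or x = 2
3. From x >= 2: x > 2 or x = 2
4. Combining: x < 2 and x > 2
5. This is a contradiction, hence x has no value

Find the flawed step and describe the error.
Step 4: Combining: x < 2 and x > 2

Step 4 incorrectly combines the conditions. From x <= 2 and x >= 2, the intersection is x = 2. The error treats the 'or' cases as 'and' requirements. The correct conclusion is that x = 2 is the unique solution, not that no solution exists.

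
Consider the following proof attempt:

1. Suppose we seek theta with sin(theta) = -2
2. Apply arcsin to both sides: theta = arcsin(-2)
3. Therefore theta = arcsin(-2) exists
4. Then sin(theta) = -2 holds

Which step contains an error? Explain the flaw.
Step 2: Apply arcsin to both sides: theta = arcsin(-2)

Step 2 applies arcsin to -2. However, arcsin(x) is only defined for x in [-1, 1] because sin(theta) can only produce values in that range. Since |-2| > 1, arcsin(-2) is undefined. There is no angle whose sine equals -2.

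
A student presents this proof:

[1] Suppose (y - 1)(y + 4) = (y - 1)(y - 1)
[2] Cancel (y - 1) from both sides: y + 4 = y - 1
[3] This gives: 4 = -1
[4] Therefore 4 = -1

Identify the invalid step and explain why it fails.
Step 2: Cancel (y - 1) from both sides: y + 4 = y - 1

Step 2 cancels (y - 1) from both sides. This is only valid if (y - 1) ≠ 0, i.e., y ≠ 1. When y = 1, both sides equal zero regardless of the other factors. The correct approach requires considering y = 1 as a separate case.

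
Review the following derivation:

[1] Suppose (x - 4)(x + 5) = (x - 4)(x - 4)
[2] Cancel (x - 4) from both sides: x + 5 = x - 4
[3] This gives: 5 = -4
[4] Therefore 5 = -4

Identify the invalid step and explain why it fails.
Step 2: Cancel (x - 4) from both sides: x + 5 = x - 4

Step 2 cancels (x - 4) from both sides. This is only valid if (x - 4) ≠ 0, i.e., x ≠ 4. When x = 4, both sides equal zero regardless of the other factors. The correct approach requires considering x = 4 as a separate case.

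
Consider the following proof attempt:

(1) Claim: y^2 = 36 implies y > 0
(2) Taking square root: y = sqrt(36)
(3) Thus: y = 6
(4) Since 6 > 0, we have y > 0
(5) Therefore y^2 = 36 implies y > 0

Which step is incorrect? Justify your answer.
Step 2: Taking square root: y = sqrt(36)

Step 2 takes the square root and assumes the positive root only. The equation y^2 = 36 actually has two solutions: y = 6 and y = -6. The proof silently assumes y > 0 without justification, then uses this assumption to conclude y > 0, which is circular. The counterexample y = -6 shows the claim is false.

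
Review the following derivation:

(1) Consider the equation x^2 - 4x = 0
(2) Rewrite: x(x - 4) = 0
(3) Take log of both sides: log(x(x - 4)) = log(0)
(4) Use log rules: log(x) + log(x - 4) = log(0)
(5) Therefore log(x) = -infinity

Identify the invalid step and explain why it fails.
Step 3: Take log of both sides: log(x(x - 4)) = log(0)

Step 3 takes the logarithm of both sides, resulting in log(0) on the right side. The logarithm is only defined for positive numbers; log(0) is undefined (approaches negative infinity). This operation is invalid.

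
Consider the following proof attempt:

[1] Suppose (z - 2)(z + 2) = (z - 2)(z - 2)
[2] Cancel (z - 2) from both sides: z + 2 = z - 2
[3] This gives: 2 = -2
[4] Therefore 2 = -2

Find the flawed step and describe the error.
Step 2: Cancel (z - 2) from both sides: z + 2 = z - 2

Step 2 cancels (z - 2) from both sides. This is only valid if (z - 2) ≠ 0, i.e., z ≠ 2. When z = 2, both sides equal zero regardless of the other factors. The correct approach requires considering z = 2 as a separate case.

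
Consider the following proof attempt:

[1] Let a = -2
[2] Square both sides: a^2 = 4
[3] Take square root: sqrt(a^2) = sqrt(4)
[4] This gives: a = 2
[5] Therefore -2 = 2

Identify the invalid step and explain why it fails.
Step 4: This gives: a = 2

Step 4 incorrectly states that sqrt(a^2) = a. The correct identity is sqrt(a^2) = |a|. Since a = -2 < 0, we have sqrt(a^2) = |-2| = 2, not a = -2.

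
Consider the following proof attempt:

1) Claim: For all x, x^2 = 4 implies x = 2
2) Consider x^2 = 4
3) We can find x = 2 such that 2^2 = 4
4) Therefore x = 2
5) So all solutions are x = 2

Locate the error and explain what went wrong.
Step 4: Therefore x = 2

Step 4 incorrectly concludes that x = 2 is the only solution. The proof shows that x = 2 is A solution (existence), but does not show it is the ONLY solution (uniqueness). In fact, x = -2 is also a solution since (-2)^2 = 4. Finding one solution doesn't prove there are no others.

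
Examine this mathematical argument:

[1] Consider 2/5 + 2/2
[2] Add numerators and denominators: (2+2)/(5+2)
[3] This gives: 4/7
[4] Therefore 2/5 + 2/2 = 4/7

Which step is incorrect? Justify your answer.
Step 2: Add numerators and denominators: (2+2)/(5+2)

Step 2 incorrectly adds fractions by separately adding numerators and denominators. This is wrong. The correct method requires a common denominator: 2/5 + 2/2 = (2×2 + 2×5)/(5×2) = 14/10 = 7/5. The method used gives 4/7, which is different.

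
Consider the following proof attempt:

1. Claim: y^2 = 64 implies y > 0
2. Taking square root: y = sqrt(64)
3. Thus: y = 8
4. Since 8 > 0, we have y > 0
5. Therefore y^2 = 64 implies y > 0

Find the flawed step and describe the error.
Step 2: Taking square root: y = sqrt(64)

Step 2 takes the square root and assumes the positive root only. The equation y^2 = 64 actually has two solutions: y = 8 and y = -8. The proof silently assumes y > 0 without justification, then uses this assumption to conclude y > 0, which is circular. The counterexample y = -8 shows the claim is false.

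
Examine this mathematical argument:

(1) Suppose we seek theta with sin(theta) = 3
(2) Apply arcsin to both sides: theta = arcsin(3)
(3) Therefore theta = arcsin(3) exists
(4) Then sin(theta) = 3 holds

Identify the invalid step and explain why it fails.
Step 2: Apply arcsin to both sides: theta = arcsin(3)

Step 2 applies arcsin to 3. However, arcsin(x) is only defined for x in [-1, 1] because sin(theta) can only produce values in that range. Since |3| > 1, arcsin(3) is undefined. There is no angle whose sine equals 3.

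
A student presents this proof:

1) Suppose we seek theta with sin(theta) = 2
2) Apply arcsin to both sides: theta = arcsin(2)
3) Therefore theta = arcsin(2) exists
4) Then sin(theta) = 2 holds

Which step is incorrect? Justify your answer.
Step 2: Apply arcsin to both sides: theta = arcsin(2)

Step 2 applies arcsin to 2. However, arcsin(x) is only defined for x in [-1, 1] because sin(theta) can only produce values in that range. Since |2| > 1, arcsin(2) is undefined. There is no angle whose sine equals 2.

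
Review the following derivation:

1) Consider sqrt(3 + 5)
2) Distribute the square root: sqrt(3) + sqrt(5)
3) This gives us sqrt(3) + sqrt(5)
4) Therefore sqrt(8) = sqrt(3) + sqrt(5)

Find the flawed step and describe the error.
Step 2: Distribute the square root: sqrt(3) + sqrt(5)

Step 2 incorrectly 'distributes' the square root over addition. The square root function does not distribute: sqrt(a + b) ≠ sqrt(a) + sqrt(b). In fact, sqrt(3 + 5) = sqrt(8) ≈ 2.8284, while sqrt(3) + sqrt(5) ≈ 3.9681.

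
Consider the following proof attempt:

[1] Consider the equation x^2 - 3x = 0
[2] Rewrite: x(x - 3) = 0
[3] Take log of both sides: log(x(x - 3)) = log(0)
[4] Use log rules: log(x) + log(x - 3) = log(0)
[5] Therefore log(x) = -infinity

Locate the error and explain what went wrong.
Step 3: Take log of both sides: log(x(x - 3)) = log(0)

Step 3 takes the logarithm of both sides, resulting in log(0) on the right side. The logarithm is only defined for positive numbers; log(0) is undefined (approaches negative infinity). This operation is invalid.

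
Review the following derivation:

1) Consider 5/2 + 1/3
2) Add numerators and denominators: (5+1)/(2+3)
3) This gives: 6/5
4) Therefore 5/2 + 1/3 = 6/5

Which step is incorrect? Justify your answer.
Step 2: Add numerators and denominators: (5+1)/(2+3)

Step 2 incorrectly adds fractions by separately adding numerators and denominators. This is wrong. The correct method requires a common denominator: 5/2 + 1/3 = (5×3 + 1×2)/(2×3) = 17/6 = 17/6. The method used gives 6/5, which is different.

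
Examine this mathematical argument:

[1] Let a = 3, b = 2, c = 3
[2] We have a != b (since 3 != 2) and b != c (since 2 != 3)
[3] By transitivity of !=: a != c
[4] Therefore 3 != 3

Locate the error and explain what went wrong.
Step 3: By transitivity of !=: a != c

Step 3 incorrectly applies transitivity to the '!=' relation. Transitivity states: if a R b and b R c, then a R c. However, '!=' is not transitive. Counterexample: 3 != 2 and 2 != 3, but 3 = 3 (both equal 3). Transitivity holds for relations like <, <=, =, but not for !=.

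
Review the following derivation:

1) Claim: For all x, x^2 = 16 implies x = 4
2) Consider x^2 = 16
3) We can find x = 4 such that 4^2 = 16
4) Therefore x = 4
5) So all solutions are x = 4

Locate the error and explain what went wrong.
Step 4: Therefore x = 4

Step 4 incorrectly concludes that x = 4 is the only solution. The proof shows that x = 4 is A solution (existence), but does not show it is the ONLY solution (uniqueness). In fact, x = -4 is also a solution since (-4)^2 = 16. Finding one solution doesn't prove there are no others.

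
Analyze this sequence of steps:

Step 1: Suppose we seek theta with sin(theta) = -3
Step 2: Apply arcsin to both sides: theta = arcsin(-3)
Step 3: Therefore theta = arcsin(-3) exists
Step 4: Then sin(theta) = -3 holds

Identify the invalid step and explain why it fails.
Step 2: Apply arcsin to both sides: theta = arcsin(-3)

Step 2 applies arcsin to -3. However, arcsin(x) is only defined for x in [-1, 1] because sin(theta) can only produce values in that range. Since |-3| > 1, arcsin(-3) is undefined. There is no angle whose sine equals -3.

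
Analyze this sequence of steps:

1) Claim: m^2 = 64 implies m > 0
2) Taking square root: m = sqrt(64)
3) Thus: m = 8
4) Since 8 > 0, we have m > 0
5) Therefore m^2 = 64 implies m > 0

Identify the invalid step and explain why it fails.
Step 2: Taking square root: m = sqrt(64)

Step 2 takes the square root and assumes the positive root only. The equation m^2 = 64 actually has two solutions: m = 8 and m = -8. The proof silently assumes m > 0 without justification, then uses this assumption to conclude m > 0, which is circular. The counterexample m = -8 shows the claim is false.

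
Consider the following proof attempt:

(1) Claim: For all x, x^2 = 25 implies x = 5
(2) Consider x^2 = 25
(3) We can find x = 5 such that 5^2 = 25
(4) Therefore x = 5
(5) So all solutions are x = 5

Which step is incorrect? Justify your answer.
Step 4: Therefore x = 5

Step 4 incorrectly concludes that x = 5 is the only solution. The proof shows that x = 5 is A solution (existence), but does not show it is the ONLY solution (uniqueness). In fact, x = -5 is also a solution since (-5)^2 = 25. Finding one solution doesn't prove there are no others.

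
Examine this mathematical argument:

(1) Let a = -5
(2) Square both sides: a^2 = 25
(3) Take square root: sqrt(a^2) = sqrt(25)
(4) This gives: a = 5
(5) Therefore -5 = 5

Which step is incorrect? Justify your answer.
Step 4: This gives: a = 5

Step 4 incorrectly states that sqrt(a^2) = a. The correct identity is sqrt(a^2) = |a|. Since a = -5 < 0, we have sqrt(a^2) = |-5| = 5, not a = -5.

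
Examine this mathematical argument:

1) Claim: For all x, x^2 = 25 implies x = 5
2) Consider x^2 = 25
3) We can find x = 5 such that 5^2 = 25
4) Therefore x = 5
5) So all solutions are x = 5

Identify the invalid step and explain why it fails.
Step 4: Therefore x = 5

Step 4 incorrectly concludes that x = 5 is the only solution. The proof shows that x = 5 is A solution (existence), but does not show it is the ONLY solution (uniqueness). In fact, x = -5 is also a solution since (-5)^2 = 25. Finding one solution doesn't prove there are no others.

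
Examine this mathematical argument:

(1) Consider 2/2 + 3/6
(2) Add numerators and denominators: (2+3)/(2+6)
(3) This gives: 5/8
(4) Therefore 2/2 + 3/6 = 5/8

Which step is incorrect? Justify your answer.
Step 2: Add numerators and denominators: (2+3)/(2+6)

Step 2 incorrectly adds fractions by separately adding numerators and denominators. This is wrong. The correct method requires a common denominator: 2/2 + 3/6 = (2×6 + 3×2)/(2×6) = 18/12 = 3/2. The method used gives 5/8, which is different.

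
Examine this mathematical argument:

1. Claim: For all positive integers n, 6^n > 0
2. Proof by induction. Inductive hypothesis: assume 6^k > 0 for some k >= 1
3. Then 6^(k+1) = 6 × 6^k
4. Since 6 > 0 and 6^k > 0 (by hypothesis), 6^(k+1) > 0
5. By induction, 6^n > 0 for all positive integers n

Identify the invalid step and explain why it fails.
Step 5: By induction, 6^n > 0 for all positive integers n

Step 5 concludes the proof by induction, but no base case was ever established. A valid induction proof requires: (1) a base case proving 6^1 > 0, and (2) an inductive step showing IF 6^k > 0 THEN 6^(k+1) > 0. Steps 2-4 correctly establish the inductive step, but without the base case the conclusion in step 5 does not follow.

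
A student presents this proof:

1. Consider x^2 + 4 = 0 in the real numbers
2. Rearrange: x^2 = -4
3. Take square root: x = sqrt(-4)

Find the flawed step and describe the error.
Step 3: Take square root: x = sqrt(-4)

Step 3 takes the square root of -4, which is negative. In the real number system, the square root of a negative number is undefined. The equation x^2 + 4 = 0 has no real solutions. Square roots of negative numbers only exist in the complex numbers.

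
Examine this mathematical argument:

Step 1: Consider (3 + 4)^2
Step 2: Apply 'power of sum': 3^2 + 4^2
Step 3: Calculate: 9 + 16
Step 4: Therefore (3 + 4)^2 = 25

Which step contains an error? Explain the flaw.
Step 2: Apply 'power of sum': 3^2 + 4^2

Step 2 incorrectly applies a non-existent rule '(a+b)^n = a^n + b^n'. This is false in general. The correct expansion uses the binomial theorem. The actual value is (3 + 4)^2 = 7^2 = 49, not 25.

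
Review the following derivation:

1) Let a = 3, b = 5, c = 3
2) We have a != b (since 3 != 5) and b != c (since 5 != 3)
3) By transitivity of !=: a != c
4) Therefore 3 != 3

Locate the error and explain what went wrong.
Step 3: By transitivity of !=: a != c

Step 3 incorrectly applies transitivity to the '!=' relation. Transitivity states: if a R b and b R c, then a R c. However, '!=' is not transitive. Counterexample: 3 != 5 and 5 != 3, but 3 = 3 (both equal 3). Transitivity holds for relations like <, <=, =, but not for !=.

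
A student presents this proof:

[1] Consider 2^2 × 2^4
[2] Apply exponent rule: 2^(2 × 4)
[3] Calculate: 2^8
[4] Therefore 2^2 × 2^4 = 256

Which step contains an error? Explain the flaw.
Step 2: Apply exponent rule: 2^(2 × 4)

Step 2 incorrectly states that a^b × a^c = a^(b×c). The correct rule is a^b × a^c = a^(b+c). The actual value is 2^2 × 2^4 = 2^6 = 64, not 2^8 = 256.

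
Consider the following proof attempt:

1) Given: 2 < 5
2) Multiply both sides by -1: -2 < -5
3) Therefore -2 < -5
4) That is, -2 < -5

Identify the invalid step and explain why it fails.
Step 2: Multiply both sides by -1: -2 < -5

Step 2 multiplies both sides by -1 but fails to reverse the inequality sign. When multiplying (or dividing) an inequality by a negative number, the direction must be reversed. Since 2 < 5, we should get -2 > -5, i.e., -2 > -5.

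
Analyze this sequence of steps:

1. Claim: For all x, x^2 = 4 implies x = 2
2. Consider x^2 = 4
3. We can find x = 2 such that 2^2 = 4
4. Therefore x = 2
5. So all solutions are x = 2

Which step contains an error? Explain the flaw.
Step 4: Therefore x = 2

Step 4 incorrectly concludes that x = 2 is the only solution. The proof shows that x = 2 is A solution (existence), but does not show it is the ONLY solution (uniqueness). In fact, x = -2 is also a solution since (-2)^2 = 4. Finding one solution doesn't prove there are no others.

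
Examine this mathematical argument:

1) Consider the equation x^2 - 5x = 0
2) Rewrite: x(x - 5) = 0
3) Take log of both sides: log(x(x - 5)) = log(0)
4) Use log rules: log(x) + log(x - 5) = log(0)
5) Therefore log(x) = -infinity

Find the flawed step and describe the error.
Step 3: Take log of both sides: log(x(x - 5)) = log(0)

Step 3 takes the logarithm of both sides, resulting in log(0) on the right side. The logarithm is only defined for positive numbers; log(0) is undefined (approaches negative infinity). This operation is invalid.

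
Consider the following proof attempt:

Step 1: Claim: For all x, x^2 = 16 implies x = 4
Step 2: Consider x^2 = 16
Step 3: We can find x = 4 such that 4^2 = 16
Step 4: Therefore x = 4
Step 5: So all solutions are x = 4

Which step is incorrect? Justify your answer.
Step 4: Therefore x = 4

Step 4 incorrectly concludes that x = 4 is the only solution. The proof shows that x = 4 is A solution (existence), but does not show it is the ONLY solution (uniqueness). In fact, x = -4 is also a solution since (-4)^2 = 16. Finding one solution doesn't prove there are no others.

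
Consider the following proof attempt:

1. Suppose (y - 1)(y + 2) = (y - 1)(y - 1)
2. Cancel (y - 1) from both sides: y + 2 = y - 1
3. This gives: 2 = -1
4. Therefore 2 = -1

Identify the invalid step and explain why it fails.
Step 2: Cancel (y - 1) from both sides: y + 2 = y - 1

Step 2 cancels (y - 1) from both sides. This is only valid if (y - 1) ≠ 0, i.e., y ≠ 1. When y = 1, both sides equal zero regardless of the other factors. The correct approach requires considering y = 1 as a separate case.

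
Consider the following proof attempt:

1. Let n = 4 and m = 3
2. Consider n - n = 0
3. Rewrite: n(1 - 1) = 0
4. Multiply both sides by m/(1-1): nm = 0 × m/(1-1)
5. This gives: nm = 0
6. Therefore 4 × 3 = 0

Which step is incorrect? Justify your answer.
Step 4: Multiply both sides by m/(1-1): nm = 0 × m/(1-1)

Step 4 multiplies both sides by m/(1-1). However, 1-1 = 0, so this is multiplication by m/0, which is undefined. We cannot multiply by an undefined expression.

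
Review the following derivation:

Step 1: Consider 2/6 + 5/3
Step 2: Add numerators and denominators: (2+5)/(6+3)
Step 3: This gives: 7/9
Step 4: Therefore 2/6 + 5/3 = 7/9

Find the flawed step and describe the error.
Step 2: Add numerators and denominators: (2+5)/(6+3)

Step 2 incorrectly adds fractions by separately adding numerators and denominators. This is wrong. The correct method requires a common denominator: 2/6 + 5/3 = (2×3 + 5×6)/(6×3) = 36/18 = 2. The method used gives 7/9, which is different.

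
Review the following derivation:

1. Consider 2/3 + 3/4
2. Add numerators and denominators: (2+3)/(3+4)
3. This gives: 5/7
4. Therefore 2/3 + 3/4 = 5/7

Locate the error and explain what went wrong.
Step 2: Add numerators and denominators: (2+3)/(3+4)

Step 2 incorrectly adds fractions by separately adding numerators and denominators. This is wrong. The correct method requires a common denominator: 2/3 + 3/4 = (2×4 + 3×3)/(3×4) = 17/12 = 17/12. The method used gives 5/7, which is different.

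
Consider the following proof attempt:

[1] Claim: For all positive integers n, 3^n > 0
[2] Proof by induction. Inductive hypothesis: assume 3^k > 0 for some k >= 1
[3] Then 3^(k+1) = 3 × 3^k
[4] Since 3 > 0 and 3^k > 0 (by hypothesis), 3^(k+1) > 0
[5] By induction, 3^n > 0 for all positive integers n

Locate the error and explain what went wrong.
Step 5: By induction, 3^n > 0 for all positive integers n

Step 5 concludes the proof by induction, but no base case was ever established. A valid induction proof requires: (1) a base case proving 3^1 > 0, and (2) an inductive step showing IF 3^k > 0 THEN 3^(k+1) > 0. Steps 2-4 correctly establish the inductive step, but without the base case the conclusion in step 5 does not follow.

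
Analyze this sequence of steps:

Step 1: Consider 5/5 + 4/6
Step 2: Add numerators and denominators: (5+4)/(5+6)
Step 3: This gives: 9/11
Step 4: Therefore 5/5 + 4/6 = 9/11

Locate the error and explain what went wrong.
Step 2: Add numerators and denominators: (5+4)/(5+6)

Step 2 incorrectly adds fractions by separately adding numerators and denominators. This is wrong. The correct method requires a common denominator: 5/5 + 4/6 = (5×6 + 4×5)/(5×6) = 50/30 = 5/3. The method used gives 9/11, which is different.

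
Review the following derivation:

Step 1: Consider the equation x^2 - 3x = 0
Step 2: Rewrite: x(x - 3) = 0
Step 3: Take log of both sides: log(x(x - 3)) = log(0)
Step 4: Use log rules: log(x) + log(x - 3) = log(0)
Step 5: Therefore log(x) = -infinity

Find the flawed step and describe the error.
Step 3: Take log of both sides: log(x(x - 3)) = log(0)

Step 3 takes the logarithm of both sides, resulting in log(0) on the right side. The logarithm is only defined for positive numbers; log(0) is undefined (approaches negative infinity). This operation is invalid.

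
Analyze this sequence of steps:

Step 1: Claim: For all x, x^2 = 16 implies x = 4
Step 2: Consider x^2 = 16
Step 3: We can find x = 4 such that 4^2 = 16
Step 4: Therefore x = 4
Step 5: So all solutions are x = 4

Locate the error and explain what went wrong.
Step 4: Therefore x = 4

Step 4 incorrectly concludes that x = 4 is the only solution. The proof shows that x = 4 is A solution (existence), but does not show it is the ONLY solution (uniqueness). In fact, x = -4 is also a solution since (-4)^2 = 16. Finding one solution doesn't prove there are no others.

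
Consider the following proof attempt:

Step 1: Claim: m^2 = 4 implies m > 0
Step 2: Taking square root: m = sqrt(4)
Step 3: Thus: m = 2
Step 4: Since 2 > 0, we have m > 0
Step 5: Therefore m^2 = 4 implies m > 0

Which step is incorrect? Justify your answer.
Step 2: Taking square root: m = sqrt(4)

Step 2 takes the square root and assumes the positive root only. The equation m^2 = 4 actually has two solutions: m = 2 and m = -2. The proof silently assumes m > 0 without justification, then uses this assumption to conclude m > 0, which is circular. The counterexample m = -2 shows the claim is false.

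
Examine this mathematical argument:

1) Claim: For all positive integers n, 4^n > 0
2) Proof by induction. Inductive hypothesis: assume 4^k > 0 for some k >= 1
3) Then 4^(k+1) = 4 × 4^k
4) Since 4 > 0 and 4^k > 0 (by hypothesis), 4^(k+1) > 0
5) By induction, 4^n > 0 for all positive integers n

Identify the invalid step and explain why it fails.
Step 5: By induction, 4^n > 0 for all positive integers n

Step 5 concludes the proof by induction, but no base case was ever established. A valid induction proof requires: (1) a base case proving 4^1 > 0, and (2) an inductive step showing IF 4^k > 0 THEN 4^(k+1) > 0. Steps 2-4 correctly establish the inductive step, but without the base case the conclusion in step 5 does not follow.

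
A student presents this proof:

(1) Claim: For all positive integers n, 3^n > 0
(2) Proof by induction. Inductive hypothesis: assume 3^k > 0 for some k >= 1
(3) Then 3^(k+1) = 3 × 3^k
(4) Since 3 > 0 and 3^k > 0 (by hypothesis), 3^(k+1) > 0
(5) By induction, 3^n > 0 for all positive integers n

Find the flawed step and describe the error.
Step 5: By induction, 3^n > 0 for all positive integers n

Step 5 concludes the proof by induction, but no base case was ever established. A valid induction proof requires: (1) a base case proving 3^1 > 0, and (2) an inductive step showing IF 3^k > 0 THEN 3^(k+1) > 0. Steps 2-4 correctly establish the inductive step, but without the base case the conclusion in step 5 does not follow.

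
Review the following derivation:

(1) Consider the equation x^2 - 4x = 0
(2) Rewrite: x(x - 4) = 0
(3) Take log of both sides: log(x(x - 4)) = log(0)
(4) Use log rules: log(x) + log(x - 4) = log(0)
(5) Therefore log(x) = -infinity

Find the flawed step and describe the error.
Step 3: Take log of both sides: log(x(x - 4)) = log(0)

Step 3 takes the logarithm of both sides, resulting in log(0) on the right side. The logarithm is only defined for positive numbers; log(0) is undefined (approaches negative infinity). This operation is invalid.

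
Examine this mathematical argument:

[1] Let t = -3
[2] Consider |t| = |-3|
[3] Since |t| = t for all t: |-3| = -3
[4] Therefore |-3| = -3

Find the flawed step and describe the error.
Step 3: Since |t| = t for all t: |-3| = -3

Step 3 incorrectly states that |t| = t for all t. The correct definition is |t| = t when t >= 0, and |t| = -t when t < 0. Since -3 < 0, we have |-3| = -(-3) = 3, not -3.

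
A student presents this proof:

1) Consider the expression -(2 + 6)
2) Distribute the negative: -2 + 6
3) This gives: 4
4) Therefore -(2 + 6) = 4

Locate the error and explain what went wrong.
Step 2: Distribute the negative: -2 + 6

Step 2 incorrectly distributes the negative sign. The correct distribution is -(2 + 6) = -2 - 6 = -8. The negative must be applied to both terms, not just the first. The error treats -(2 + 6) as -2 + 6, which equals 4 instead of -8.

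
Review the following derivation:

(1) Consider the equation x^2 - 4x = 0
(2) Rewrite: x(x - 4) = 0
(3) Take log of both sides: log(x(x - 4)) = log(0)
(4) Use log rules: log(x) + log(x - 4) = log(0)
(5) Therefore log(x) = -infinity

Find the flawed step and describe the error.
Step 3: Take log of both sides: log(x(x - 4)) = log(0)

Step 3 takes the logarithm of both sides, resulting in log(0) on the right side. The logarithm is only defined for positive numbers; log(0) is undefined (approaches negative infinity). This operation is invalid.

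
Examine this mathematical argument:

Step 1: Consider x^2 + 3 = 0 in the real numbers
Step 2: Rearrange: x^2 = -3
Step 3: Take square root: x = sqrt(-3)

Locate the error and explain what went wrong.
Step 3: Take square root: x = sqrt(-3)

Step 3 takes the square root of -3, which is negative. In the real number system, the square root of a negative number is undefined. The equation x^2 + 3 = 0 has no real solutions. Square roots of negative numbers only exist in the complex numbers.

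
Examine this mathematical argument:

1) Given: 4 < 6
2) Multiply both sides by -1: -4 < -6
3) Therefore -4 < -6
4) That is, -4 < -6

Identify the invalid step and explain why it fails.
Step 2: Multiply both sides by -1: -4 < -6

Step 2 multiplies both sides by -1 but fails to reverse the inequality sign. When multiplying (or dividing) an inequality by a negative number, the direction must be reversed. Since 4 < 6, we should get -4 > -6, i.e., -4 > -6.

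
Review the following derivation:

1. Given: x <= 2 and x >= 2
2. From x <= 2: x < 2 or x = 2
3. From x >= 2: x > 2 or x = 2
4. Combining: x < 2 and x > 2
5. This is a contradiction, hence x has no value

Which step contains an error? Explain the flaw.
Step 4: Combining: x < 2 and x > 2

Step 4 incorrectly combines the conditions. From x <= 2 and x >= 2, the intersection is x = 2. The error treats the 'or' cases as 'and' requirements. The correct conclusion is that x = 2 is the unique solution, not that no solution exists.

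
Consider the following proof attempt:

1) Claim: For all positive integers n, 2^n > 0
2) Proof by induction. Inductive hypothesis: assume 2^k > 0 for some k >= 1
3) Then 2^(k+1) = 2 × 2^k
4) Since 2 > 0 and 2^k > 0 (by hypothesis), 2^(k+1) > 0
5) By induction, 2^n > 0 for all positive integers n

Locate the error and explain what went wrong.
Step 5: By induction, 2^n > 0 for all positive integers n

Step 5 concludes the proof by induction, but no base case was ever established. A valid induction proof requires: (1) a base case proving 2^1 > 0, and (2) an inductive step showing IF 2^k > 0 THEN 2^(k+1) > 0. Steps 2-4 correctly establish the inductive step, but without the base case the conclusion in step 5 does not follow.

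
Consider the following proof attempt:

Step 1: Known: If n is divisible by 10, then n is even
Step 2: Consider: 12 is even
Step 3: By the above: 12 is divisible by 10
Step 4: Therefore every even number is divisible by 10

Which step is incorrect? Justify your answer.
Step 3: By the above: 12 is divisible by 10

Step 3 commits the fallacy of affirming the consequent. The known fact 'divisible by 10 → even' does NOT imply 'even → divisible by 10'. That would be the converse, which is false. For example, 12 is even but 12 ÷ 10 = 1.20, which is not an integer.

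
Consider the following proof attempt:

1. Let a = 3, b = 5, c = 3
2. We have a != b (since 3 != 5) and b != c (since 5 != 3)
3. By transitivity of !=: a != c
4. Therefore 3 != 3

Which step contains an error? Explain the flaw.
Step 3: By transitivity of !=: a != c

Step 3 incorrectly applies transitivity to the '!=' relation. Transitivity states: if a R b and b R c, then a R c. However, '!=' is not transitive. Counterexample: 3 != 5 and 5 != 3, but 3 = 3 (both equal 3). Transitivity holds for relations like <, <=, =, but not for !=.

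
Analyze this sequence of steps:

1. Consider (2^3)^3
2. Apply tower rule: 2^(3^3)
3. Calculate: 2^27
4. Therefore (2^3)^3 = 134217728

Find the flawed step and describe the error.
Step 2: Apply tower rule: 2^(3^3)

Step 2 incorrectly states that (a^b)^c = a^(b^c). The correct rule is (a^b)^c = a^(b×c). The actual value is (2^3)^3 = 2^9 = 512, not 2^27 = 134217728.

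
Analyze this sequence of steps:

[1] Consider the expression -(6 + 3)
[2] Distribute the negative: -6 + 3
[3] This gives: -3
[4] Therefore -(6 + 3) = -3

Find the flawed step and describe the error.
Step 2: Distribute the negative: -6 + 3

Step 2 incorrectly distributes the negative sign. The correct distribution is -(6 + 3) = -6 - 3 = -9. The negative must be applied to both terms, not just the first. The error treats -(6 + 3) as -6 + 3, which equals -3 instead of -9.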